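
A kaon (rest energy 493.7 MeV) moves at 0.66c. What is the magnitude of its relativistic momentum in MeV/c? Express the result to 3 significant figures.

434 MeV/c

Lorentz factor: γ = (1 − 0.4356)^(−1/2) = 1.3311.
Momentum: p = γβ·mc = 1.3311 × 0.66 × 493.7 MeV/c = 434 MeV/c.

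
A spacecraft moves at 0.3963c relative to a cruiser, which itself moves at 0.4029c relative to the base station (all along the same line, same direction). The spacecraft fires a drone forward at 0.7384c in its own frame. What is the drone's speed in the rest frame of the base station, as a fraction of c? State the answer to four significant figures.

Apply u = (u'+v)/(1+u'v) twice. Drone in the cruiser frame: (0.7384+0.3963)/(1+0.7384·0.3963) = 1.1347/1.29262792 = 0.87782c.
That velocity, transformed to the rest frame of the base station: (0.87782+0.4029)/(1+0.87782·0.4029) = 1.28072/1.353673678 = 0.94611c.

0.9461c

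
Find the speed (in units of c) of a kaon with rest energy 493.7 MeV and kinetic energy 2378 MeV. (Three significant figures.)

K = (γ−1)mc², so γ = 1 + 2378/493.7 = 5.8167.
Then v/c = √(1 − γ⁻²) = √(1 − 0.0295561) = √0.9704439 = 0.985.

0.985c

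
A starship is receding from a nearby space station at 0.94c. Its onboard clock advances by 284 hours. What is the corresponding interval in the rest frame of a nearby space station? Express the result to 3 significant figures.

γ = 1/√(1 − β²) = 1/√(1 − 0.8836) = 1/√0.1164 = 1/0.341174 = 2.9311.
The onboard clock measures proper time, so the interval in the rest frame of a nearby space station is dilated: Δt = γ·Δτ = 2.9311 × 284 hours = 832 hours.

832 hours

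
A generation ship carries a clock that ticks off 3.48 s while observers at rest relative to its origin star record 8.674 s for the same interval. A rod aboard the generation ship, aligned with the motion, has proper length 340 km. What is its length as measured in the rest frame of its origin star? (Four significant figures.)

γ = Δt/Δτ = 8.674/3.48 = 2.49253.
L = L₀/γ = 340/2.49253 = 136.4 km.

136.4 km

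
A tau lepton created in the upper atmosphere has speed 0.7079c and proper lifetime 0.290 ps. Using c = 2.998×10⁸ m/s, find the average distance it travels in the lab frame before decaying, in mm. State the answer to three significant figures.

γ = 1/√(1 − β²) = 1/√(1 − 0.50112241) = 1/√0.49887759 = 1/0.706313 = 1.4158.
Lab-frame lifetime: Δt = γτ = 1.4158 × 0.290 ps = 0.41058 ps.
Distance: d = vΔt = 0.7079 × 2.998×10⁸ m/s × 4.1058×10^-13 s = 8.71×10^-5 m = 0.0871 mm.

0.0871 mm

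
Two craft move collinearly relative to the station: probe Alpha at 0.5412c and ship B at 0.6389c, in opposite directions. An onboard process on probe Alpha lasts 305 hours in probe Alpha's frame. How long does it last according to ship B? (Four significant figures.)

Transform probe Alpha's velocity into ship B's frame: (0.5412 + 0.6389)/(1 + 0.5412·0.6389) = 1.1801/1.34577268, so the relative speed is 0.87689c.
At |u| = 0.87689c, γ = (1 − 0.768936)^(−1/2) = 2.0803.
The clock on probe Alpha records proper time, so ship B measures Δt = γΔτ = 2.0803 × 305 = 634.5 hours.

634.5 hours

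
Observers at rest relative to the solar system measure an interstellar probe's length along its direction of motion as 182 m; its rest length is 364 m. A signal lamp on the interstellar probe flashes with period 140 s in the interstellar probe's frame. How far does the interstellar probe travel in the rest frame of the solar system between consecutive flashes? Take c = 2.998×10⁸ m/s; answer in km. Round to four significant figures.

7.270×10^7 km

γ = L₀/L = 364/182 = 2.
β = √(1 − 1/γ²) = 0.86603. Lab-frame period = γτ = 2×140 s = 280 s. Distance = βc × γτ = 0.86603 × 2.998×10⁸ m/s × 280 s = 7.2698×10^10 m = 7.270×10^7 km.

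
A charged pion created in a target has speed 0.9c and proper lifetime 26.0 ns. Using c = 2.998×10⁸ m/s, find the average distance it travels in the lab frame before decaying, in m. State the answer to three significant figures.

γ = 1/√(1 − β²) = 1/√(1 − 0.81) = 1/√0.19 = 1/0.43589 = 2.2942.
Lab-frame lifetime: Δt = γτ = 2.2942 × 26.0 ns = 59.649 ns.
Distance: d = vΔt = 0.9 × 2.998×10⁸ m/s × 5.9649×10^-8 s = 16.1 m.

16.1 m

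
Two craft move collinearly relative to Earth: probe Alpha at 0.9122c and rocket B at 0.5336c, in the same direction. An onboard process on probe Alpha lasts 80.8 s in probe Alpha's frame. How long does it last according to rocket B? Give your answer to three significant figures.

The velocity of probe Alpha relative to rocket B is (0.9122 − 0.5336)c / (1 − 0.9122×0.5336) = 0.73765c; relative speed 0.73765c.
γ for this relative speed: γ = 1/√(1 − 0.544128) = 1.4811.
The clock on probe Alpha records proper time, so rocket B measures Δt = γΔτ = 1.4811 × 80.8 = 120 s.

120 s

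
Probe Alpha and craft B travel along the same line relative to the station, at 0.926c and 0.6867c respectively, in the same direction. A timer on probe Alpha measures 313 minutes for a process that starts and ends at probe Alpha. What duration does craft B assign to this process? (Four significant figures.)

Transform probe Alpha's velocity into craft B's frame: (0.926 − 0.6867)/(1 − 0.926·0.6867) = 0.2393/0.3641158, so the relative speed is 0.65721c.
At |u| = 0.65721c, γ = (1 − 0.431925)^(−1/2) = 1.3268.
Probe Alpha's interval is proper; time dilation gives Δt_B = γΔτ = 1.3268 × 313 minutes = 415.3 minutes.

415.3 minutes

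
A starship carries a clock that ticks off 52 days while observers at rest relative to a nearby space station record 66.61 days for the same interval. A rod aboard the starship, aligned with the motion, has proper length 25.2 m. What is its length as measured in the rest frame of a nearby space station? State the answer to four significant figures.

From Δt = γΔτ: γ = 66.61/52 = 1.28096.
The rod contracts by the same γ: 25.2 m / 1.28096 = 19.67 m.

19.67 m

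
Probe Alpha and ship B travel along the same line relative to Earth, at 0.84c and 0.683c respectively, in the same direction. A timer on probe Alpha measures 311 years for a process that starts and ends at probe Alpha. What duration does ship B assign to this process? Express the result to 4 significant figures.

Speed of probe Alpha in ship B's frame: u = (v_A − v_B)/(1 − v_A v_B/c²) = (0.84 − 0.683)/(1 − 0.84×0.683) = 0.157/0.42628 = 0.3683; |u| = 0.3683c.
γ for this relative speed: γ = 1/√(1 − 0.135645) = 1.0756.
The clock on probe Alpha records proper time, so ship B measures Δt = γΔτ = 1.0756 × 311 = 334.5 years.

334.5 years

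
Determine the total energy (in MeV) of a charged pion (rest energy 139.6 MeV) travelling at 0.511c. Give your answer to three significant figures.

162 MeV

With β = 0.511, γ = 1/√(1 − 0.511²) = 1/√0.738879 = 1.1634.
Total energy: E = γmc² = 1.1634 × 139.6 MeV = 162 MeV.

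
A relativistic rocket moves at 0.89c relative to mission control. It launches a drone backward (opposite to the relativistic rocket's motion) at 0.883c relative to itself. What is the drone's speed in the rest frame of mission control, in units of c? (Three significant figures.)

In units of c, u = (u' + v)/(1 + u'v) with u' = −0.883 and v = 0.89.
Numerator: −0.883 + 0.89 = 0.007. Denominator: 1 + (−0.883)(0.89) = 0.21413.
u = 0.007/0.21413 = 0.03269, so the speed is 0.0327c.

0.0327c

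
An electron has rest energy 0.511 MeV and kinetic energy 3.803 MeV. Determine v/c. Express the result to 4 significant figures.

K = (γ−1)mc², so γ = 1 + 3.803/0.511 = 8.4423.
Then v/c = √(1 − γ⁻²) = √(1 − 0.0140307) = √0.9859693 = 0.9930.

0.9930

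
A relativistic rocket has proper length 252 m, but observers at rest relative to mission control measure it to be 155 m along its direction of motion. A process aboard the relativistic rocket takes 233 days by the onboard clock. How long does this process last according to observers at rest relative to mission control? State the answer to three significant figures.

379 days

Length contraction gives γ = L₀/L = 252/155 = 1.62581.
Δt = γΔτ = 1.62581 × 233 = 379 days.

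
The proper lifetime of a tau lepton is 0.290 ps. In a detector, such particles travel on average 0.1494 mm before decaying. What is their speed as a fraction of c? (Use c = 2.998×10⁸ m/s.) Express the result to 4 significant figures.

0.8643c

Lab distance = (lab lifetime)·v = γτ·βc, so βγ = d/(cτ) = 1.494×10^-4/(2.998×10⁸ × 2.900×10^-13) = 1.7184.
With βγ = 1.7184: γ² = 1 + (βγ)² = 3.9529, and β = (βγ)/γ = 1.7184/1.98819 = 0.8643.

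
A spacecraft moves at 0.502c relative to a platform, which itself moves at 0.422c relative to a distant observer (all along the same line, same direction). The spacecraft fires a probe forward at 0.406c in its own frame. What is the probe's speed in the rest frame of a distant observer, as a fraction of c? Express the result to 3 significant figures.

0.892c

First combine the probe and spacecraft (S''→S'): u₁ = (0.406 + 0.502)/(1 + 0.406×0.502) = 0.908/1.203812 = 0.75427.
Then combine with the platform (S'→S): u = (0.75427 + 0.422)/(1 + 0.75427×0.422) = 1.17627/1.31830194 = 0.89226.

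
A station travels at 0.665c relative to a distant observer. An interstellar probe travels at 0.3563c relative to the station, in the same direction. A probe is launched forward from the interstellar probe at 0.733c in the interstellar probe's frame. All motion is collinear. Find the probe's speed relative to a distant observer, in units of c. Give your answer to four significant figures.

0.9710c

Compose velocities in two stages. Stage 1 (into S'): u₁ = (0.733+0.3563)/(1+0.733×0.3563) = 0.86372.
Stage 2 (into S): u = (0.86372+0.665)/(1+0.86372×0.665) = 0.971, so the speed is 0.9710c.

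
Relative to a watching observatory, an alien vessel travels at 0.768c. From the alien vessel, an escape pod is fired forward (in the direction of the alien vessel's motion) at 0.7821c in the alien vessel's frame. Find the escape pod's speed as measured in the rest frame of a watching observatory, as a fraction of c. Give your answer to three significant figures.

In units of c, u = (u' + v)/(1 + u'v) with u' = 0.7821 and v = 0.768.
Numerator: 0.7821 + 0.768 = 1.5501. Denominator: 1 + (0.7821)(0.768) = 1.6006528.
u = 1.5501/1.6006528 = 0.96842, so the speed is 0.968c.

0.968c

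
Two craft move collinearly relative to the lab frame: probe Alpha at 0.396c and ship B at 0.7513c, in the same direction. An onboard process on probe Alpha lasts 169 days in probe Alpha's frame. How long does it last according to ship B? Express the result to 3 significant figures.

Transform probe Alpha's velocity into ship B's frame: (0.396 − 0.7513)/(1 − 0.396·0.7513) = −0.3553/0.7024852, so the relative speed is 0.50578c.
At |u| = 0.50578c, γ = (1 − 0.255813)^(−1/2) = 1.1592.
The clock on probe Alpha records proper time, so ship B measures Δt = γΔτ = 1.1592 × 169 = 196 days.

196 days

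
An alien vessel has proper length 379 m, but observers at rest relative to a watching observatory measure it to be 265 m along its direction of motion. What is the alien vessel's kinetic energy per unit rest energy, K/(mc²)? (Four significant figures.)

γ = L₀/L = 379/265 = 1.43019.
Since K = (γ−1)mc², K/(mc²) = 1.43019 − 1 = 0.4302.

0.4302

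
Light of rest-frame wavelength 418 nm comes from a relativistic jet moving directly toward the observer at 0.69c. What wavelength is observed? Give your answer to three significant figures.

179 nm

Relativistic Doppler for wavelength: λ_obs = λ_src · √((1−β)/(1+β)).
With β = 0.69: factor = √(0.31/1.69) = 0.42829.
λ_obs = 418 × 0.42829 = 179 nm.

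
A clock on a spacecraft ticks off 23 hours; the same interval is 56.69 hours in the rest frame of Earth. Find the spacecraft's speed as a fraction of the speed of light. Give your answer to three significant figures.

0.914c

γ = Δt/Δτ = 56.69/23 = 2.4648.
β = √(1 − 1/γ²) = √(1 − 0.164603) = √0.835397 = 0.914.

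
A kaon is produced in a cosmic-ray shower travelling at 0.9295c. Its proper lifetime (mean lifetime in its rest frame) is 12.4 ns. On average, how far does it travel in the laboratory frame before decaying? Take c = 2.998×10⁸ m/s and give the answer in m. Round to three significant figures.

9.37 m

With β = 0.9295, γ = 1/√(1 − 0.9295²) = 1/√0.13602975 = 2.7113.
Lab-frame lifetime: Δt = γτ = 2.7113 × 12.4 ns = 33.62 ns.
Distance: d = vΔt = 0.9295 × 2.998×10⁸ m/s × 3.3620×10^-8 s = 9.37 m.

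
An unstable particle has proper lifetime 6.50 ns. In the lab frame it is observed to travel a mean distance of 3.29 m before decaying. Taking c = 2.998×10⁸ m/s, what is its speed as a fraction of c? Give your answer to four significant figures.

0.8604c

Let x = d/(cτ) = 3.290 m / (2.998×10⁸ m/s × 6.500×10^-9 s) = 1.6883. Since d = βγcτ, x = βγ = β/√(1−β²).
Solving: β² = x²/(1+x²) = 2.85036/3.85036 = 0.740284, so β = 0.8604.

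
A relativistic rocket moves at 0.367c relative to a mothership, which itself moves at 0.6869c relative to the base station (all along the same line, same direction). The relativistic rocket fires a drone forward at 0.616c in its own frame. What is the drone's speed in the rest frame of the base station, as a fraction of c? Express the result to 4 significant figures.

Apply u = (u'+v)/(1+u'v) twice. Drone in the mothership frame: (0.616+0.367)/(1+0.616·0.367) = 0.983/1.226072 = 0.80175c.
That velocity, transformed to the rest frame of the base station: (0.80175+0.6869)/(1+0.80175·0.6869) = 1.48865/1.550722075 = 0.95997c.

0.9600c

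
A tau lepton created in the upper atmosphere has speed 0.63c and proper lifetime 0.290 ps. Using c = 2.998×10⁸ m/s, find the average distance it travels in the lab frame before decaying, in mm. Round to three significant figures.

0.0705 mm

With β = 0.63, γ = 1/√(1 − 0.63²) = 1/√0.6031 = 1.2877.
Lab-frame lifetime: Δt = γτ = 1.2877 × 0.290 ps = 0.37343 ps.
Distance: d = vΔt = 0.63 × 2.998×10⁸ m/s × 3.7343×10^-13 s = 7.05×10^-5 m = 0.0705 mm.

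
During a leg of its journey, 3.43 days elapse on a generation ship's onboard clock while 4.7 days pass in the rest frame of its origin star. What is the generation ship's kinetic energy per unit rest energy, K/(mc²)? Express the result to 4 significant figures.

From Δt = γΔτ: γ = 4.7/3.43 = 1.37026.
K/(mc²) = γ − 1 = 1.37026 − 1 = 0.3703.

0.3703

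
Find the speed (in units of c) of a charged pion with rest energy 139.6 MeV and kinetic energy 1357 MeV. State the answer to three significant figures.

K = (γ−1)mc², so γ = 1 + 1357/139.6 = 10.721.
Then v/c = √(1 − γ⁻²) = √(1 − 0.0087002) = √0.9912998 = 0.996.

0.996c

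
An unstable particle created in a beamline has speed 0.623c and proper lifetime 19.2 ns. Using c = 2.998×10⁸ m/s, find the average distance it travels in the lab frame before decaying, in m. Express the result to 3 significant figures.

With β = 0.623, γ = 1/√(1 − 0.623²) = 1/√0.611871 = 1.2784.
Lab-frame lifetime: Δt = γτ = 1.2784 × 19.2 ns = 24.545 ns.
Distance: d = vΔt = 0.623 × 2.998×10⁸ m/s × 2.4545×10^-8 s = 4.58 m.

4.58 m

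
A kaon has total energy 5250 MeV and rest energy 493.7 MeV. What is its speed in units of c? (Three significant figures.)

Total energy E = γmc² gives γ = 5250/493.7 = 10.634.
Hence β = √(1 − 1/γ²) = √(1 − 0.00884314) = √0.99115686 = 0.996.

0.996c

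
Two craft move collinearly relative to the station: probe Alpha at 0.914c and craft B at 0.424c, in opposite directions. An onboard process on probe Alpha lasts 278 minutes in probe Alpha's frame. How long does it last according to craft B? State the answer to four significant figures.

1050 minutes

The velocity of probe Alpha relative to craft B is (0.914 + 0.424)c / (1 + 0.914×0.424) = 0.9643c; relative speed 0.9643c.
γ for this relative speed: γ = 1/√(1 − 0.929874) = 3.7762.
Probe Alpha's interval is proper; time dilation gives Δt_B = γΔτ = 3.7762 × 278 minutes = 1050 minutes.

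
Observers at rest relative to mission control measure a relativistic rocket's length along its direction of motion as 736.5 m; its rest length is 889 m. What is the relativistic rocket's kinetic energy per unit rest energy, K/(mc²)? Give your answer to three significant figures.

0.207

Length contraction gives γ = L₀/L = 889/736.5 = 1.20706.
K/(mc²) = γ − 1 = 1.20706 − 1 = 0.207.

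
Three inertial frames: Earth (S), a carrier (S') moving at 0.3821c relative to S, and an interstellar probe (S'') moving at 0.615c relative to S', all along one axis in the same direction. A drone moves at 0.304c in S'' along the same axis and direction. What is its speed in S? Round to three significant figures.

Apply u = (u'+v)/(1+u'v) twice. Drone in the carrier frame: (0.304+0.615)/(1+0.304·0.615) = 0.919/1.18696 = 0.77425c.
That velocity, transformed to the rest frame of Earth: (0.77425+0.3821)/(1+0.77425·0.3821) = 1.15635/1.295840925 = 0.89235c.

0.892c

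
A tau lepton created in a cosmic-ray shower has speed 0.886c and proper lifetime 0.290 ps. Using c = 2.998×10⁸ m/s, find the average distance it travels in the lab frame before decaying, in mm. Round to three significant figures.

0.166 mm

Lorentz factor: γ = (1 − 0.784996)^(−1/2) = 2.1566.
Lab-frame lifetime: Δt = γτ = 2.1566 × 0.290 ps = 0.62541 ps.
Distance: d = vΔt = 0.886 × 2.998×10⁸ m/s × 6.2541×10^-13 s = 1.66×10^-4 m = 0.166 mm.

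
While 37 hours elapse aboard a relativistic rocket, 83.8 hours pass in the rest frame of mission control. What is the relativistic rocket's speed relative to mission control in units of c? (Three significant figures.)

0.897c

γ = Δt/Δτ = 83.8/37 = 2.2649.
β = √(1 − 1/γ²) = √(1 − 0.19494) = √0.80506 = 0.897.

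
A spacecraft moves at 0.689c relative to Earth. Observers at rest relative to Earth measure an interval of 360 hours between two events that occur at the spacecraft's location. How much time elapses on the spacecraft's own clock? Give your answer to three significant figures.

261 hours

γ = 1/√(1 − β²) = 1/√(1 − 0.474721) = 1/√0.525279 = 1/0.724761 = 1.3798.
The spacecraft's clock runs slow as seen from Earth, so Δτ = Δt/γ = 360/1.3798 = 261 hours.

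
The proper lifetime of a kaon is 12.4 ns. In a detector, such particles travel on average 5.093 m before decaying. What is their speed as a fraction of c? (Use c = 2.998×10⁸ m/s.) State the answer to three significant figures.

Let x = d/(cτ) = 5.093 m / (2.998×10⁸ m/s × 1.240×10^-8 s) = 1.37. Since d = βγcτ, x = βγ = β/√(1−β²).
Solving: β² = x²/(1+x²) = 1.8769/2.8769 = 0.652404, so β = 0.808.

0.808c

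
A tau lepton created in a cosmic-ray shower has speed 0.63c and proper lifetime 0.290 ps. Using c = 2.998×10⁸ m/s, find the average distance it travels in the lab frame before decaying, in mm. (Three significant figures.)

γ = 1/√(1 − β²) = 1/√(1 − 0.3969) = 1/√0.6031 = 1/0.776595 = 1.2877.
Lab-frame lifetime: Δt = γτ = 1.2877 × 0.290 ps = 0.37343 ps.
Distance: d = vΔt = 0.63 × 2.998×10⁸ m/s × 3.7343×10^-13 s = 7.05×10^-5 m = 0.0705 mm.

0.0705 mm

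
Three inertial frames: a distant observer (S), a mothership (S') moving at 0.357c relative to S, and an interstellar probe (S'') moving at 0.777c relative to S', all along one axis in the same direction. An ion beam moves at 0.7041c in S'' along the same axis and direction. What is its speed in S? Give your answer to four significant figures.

0.9796c

Compose velocities in two stages. Stage 1 (into S'): u₁ = (0.7041+0.777)/(1+0.7041×0.777) = 0.95735.
Stage 2 (into S): u = (0.95735+0.357)/(1+0.95735×0.357) = 0.97956, so the speed is 0.9796c.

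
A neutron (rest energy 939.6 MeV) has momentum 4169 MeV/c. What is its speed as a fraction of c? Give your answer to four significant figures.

pc/(mc²) = 4169/939.6 = 4.437 = βγ = β/√(1−β²).
So β² = x²/(1 + x²) with x = 4.437: x² = 19.687, β² = 19.687/20.687 = 0.95166, β = 0.9755.

0.9755c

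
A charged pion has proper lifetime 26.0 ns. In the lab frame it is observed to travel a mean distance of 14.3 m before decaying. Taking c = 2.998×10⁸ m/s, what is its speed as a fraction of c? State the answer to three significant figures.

Lab distance = (lab lifetime)·v = γτ·βc, so βγ = d/(cτ) = 14.30/(2.998×10⁸ × 2.600×10^-8) = 1.8346.
With βγ = 1.8346: γ² = 1 + (βγ)² = 4.36576, and β = (βγ)/γ = 1.8346/2.08944 = 0.878.

0.878c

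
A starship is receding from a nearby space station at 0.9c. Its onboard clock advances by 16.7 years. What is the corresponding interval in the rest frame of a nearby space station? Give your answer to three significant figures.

With β = 0.9, γ = 1/√(1 − 0.9²) = 1/√0.19 = 2.2942.
The onboard clock measures proper time, so the interval in the rest frame of a nearby space station is dilated: Δt = γ·Δτ = 2.2942 × 16.7 years = 38.3 years.

38.3 years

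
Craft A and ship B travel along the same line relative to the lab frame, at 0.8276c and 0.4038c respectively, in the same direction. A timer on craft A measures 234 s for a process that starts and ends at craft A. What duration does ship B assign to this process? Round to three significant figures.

303 s

Speed of craft A in ship B's frame: u = (v_A − v_B)/(1 − v_A v_B/c²) = (0.8276 − 0.4038)/(1 − 0.8276×0.4038) = 0.4238/0.66581512 = 0.63651; |u| = 0.63651c.
At |u| = 0.63651c, γ = (1 − 0.405145)^(−1/2) = 1.2966.
Craft A's interval is proper; time dilation gives Δt_B = γΔτ = 1.2966 × 234 s = 303 s.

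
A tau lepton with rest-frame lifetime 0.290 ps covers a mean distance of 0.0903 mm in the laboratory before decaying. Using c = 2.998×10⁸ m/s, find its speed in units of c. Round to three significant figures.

0.720c

d = βγcτ ⇒ βγ = d/(cτ) = 9.030×10^-5 m / (8.6942×10^-5 m) = 1.0386.
β = (βγ)/√(1+(βγ)²) = 1.0386/√2.07869 = 0.720.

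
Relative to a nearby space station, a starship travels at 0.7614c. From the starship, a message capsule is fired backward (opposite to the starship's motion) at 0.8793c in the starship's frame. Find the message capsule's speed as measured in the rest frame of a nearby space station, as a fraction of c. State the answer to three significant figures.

0.357c

In units of c, u = (u' + v)/(1 + u'v) with u' = −0.8793 and v = 0.7614.
Numerator: −0.8793 + 0.7614 = −0.1179. Denominator: 1 + (−0.8793)(0.7614) = 0.33050098.
u = −0.1179/0.33050098 = −0.35673, so the speed is 0.357c.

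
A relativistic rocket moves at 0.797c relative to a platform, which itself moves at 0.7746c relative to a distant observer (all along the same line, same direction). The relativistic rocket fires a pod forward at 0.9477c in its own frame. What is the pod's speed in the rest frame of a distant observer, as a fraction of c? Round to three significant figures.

Compose velocities in two stages. Stage 1 (into S'): u₁ = (0.9477+0.797)/(1+0.9477×0.797) = 0.99395.
Stage 2 (into S): u = (0.99395+0.7746)/(1+0.99395×0.7746) = 0.99923, so the speed is 0.999c.

0.999c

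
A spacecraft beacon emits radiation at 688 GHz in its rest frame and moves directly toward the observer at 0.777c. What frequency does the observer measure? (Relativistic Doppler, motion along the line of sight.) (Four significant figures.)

Relativistic Doppler (source moving toward): f_obs = f_src · √((1+β)/(1−β)).
With β = 0.777: factor = √(1.777/0.223) = 2.8229.
f_obs = 688 × 2.8229 = 1942 GHz.

1942 GHz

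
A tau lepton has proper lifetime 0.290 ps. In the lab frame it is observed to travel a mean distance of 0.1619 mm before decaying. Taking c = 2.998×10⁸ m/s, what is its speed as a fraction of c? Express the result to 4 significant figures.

0.8810c

Lab distance = (lab lifetime)·v = γτ·βc, so βγ = d/(cτ) = 1.619×10^-4/(2.998×10⁸ × 2.900×10^-13) = 1.8622.
With βγ = 1.8622: γ² = 1 + (βγ)² = 4.46779, and β = (βγ)/γ = 1.8622/2.11371 = 0.8810.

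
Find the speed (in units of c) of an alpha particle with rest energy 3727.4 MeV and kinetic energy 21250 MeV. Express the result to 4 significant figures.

0.9888c

γ = 1 + K/(mc²) = 1 + 21250/3727.4 = 6.701.
β = √(1 − 1/γ²) = √(1 − 0.02227) = √0.97773 = 0.9888.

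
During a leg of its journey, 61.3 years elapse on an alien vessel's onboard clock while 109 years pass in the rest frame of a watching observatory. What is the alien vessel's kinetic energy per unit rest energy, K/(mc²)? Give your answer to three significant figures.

0.778

From Δt = γΔτ: γ = 109/61.3 = 1.77814.
Since K = (γ−1)mc², K/(mc²) = 1.77814 − 1 = 0.778.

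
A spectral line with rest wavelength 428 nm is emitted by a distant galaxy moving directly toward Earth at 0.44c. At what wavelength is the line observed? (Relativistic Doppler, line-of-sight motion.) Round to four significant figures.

266.9 nm

Relativistic Doppler for wavelength: λ_obs = λ_src · √((1−β)/(1+β)).
With β = 0.44: factor = √(0.56/1.44) = 0.62361.
λ_obs = 428 × 0.62361 = 266.9 nm.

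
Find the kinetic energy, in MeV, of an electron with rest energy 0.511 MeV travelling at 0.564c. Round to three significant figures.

0.108 MeV

With β = 0.564, γ = 1/√(1 − 0.564²) = 1/√0.681904 = 1.21098.
Kinetic energy: K = (γ − 1)mc² = (1.21098 − 1) × 0.511 MeV = 0.21098 × 0.511 = 0.108 MeV.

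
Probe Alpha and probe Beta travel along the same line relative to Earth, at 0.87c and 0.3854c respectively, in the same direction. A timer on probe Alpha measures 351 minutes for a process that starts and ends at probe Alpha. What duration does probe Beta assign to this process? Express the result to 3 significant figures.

513 minutes

Transform probe Alpha's velocity into probe Beta's frame: (0.87 − 0.3854)/(1 − 0.87·0.3854) = 0.4846/0.664702, so the relative speed is 0.72905c.
At |u| = 0.72905c, γ = (1 − 0.531514)^(−1/2) = 1.461.
Probe Alpha's interval is proper; time dilation gives Δt_B = γΔτ = 1.461 × 351 minutes = 513 minutes.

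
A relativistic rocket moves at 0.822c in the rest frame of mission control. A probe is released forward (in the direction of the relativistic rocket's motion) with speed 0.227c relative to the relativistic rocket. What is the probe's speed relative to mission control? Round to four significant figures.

0.8840c

Relativistic velocity addition: u = (u' + v)/(1 + u'v/c²), with u' = 0.227c and v = 0.822c.
Numerator: 0.227 + 0.822 = 1.049. Denominator: 1 + (0.227)(0.822) = 1.186594.
u = 1.049/1.186594 = 0.88404, so the speed is 0.8840c.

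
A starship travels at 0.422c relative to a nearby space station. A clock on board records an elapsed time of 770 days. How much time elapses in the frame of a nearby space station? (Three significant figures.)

849 days

β² = 0.178084, so γ = 1/√0.821916 = 1.103.
Time dilation: Δt = γ·Δτ = 1.103 × 770 = 849 days.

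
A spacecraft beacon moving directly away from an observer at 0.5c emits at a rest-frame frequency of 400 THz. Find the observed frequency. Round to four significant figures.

230.9 THz

Relativistic Doppler (source moving away): f_obs = f_src · √((1−β)/(1+β)).
With β = 0.5: factor = √(0.5/1.5) = 0.57735.
f_obs = 400 × 0.57735 = 230.9 THz.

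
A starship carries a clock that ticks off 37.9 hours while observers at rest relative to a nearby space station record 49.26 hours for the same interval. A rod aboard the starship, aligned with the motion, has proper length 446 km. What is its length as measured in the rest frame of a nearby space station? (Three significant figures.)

343 km

The time-dilation ratio gives γ = 49.26/37.9 = 1.29974.
The rod contracts by the same γ: 446 km / 1.29974 = 343 km.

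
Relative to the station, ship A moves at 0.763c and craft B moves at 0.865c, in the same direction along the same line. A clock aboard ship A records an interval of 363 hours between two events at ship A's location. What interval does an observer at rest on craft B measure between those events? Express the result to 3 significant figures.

381 hours

The velocity of ship A relative to craft B is (0.763 − 0.865)c / (1 − 0.763×0.865) = −0.3c; relative speed 0.3c.
At |u| = 0.3c, γ = (1 − 0.09)^(−1/2) = 1.0483.
Ship A's interval is proper; time dilation gives Δt_B = γΔτ = 1.0483 × 363 hours = 381 hours.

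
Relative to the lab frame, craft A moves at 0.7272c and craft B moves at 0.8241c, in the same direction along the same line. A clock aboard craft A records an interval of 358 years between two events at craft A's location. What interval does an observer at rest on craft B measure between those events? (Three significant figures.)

Speed of craft A in craft B's frame: u = (v_A − v_B)/(1 − v_A v_B/c²) = (0.7272 − 0.8241)/(1 − 0.7272×0.8241) = −0.0969/0.40071448 = −0.24182; |u| = 0.24182c.
At |u| = 0.24182c, γ = (1 − 0.0584769)^(−1/2) = 1.0306.
Craft A's interval is proper; time dilation gives Δt_B = γΔτ = 1.0306 × 358 years = 369 years.

369 years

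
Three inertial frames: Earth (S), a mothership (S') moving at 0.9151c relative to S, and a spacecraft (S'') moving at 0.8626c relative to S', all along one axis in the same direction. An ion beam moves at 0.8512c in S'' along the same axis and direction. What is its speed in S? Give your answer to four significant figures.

0.9995c

First combine the ion beam and spacecraft (S''→S'): u₁ = (0.8512 + 0.8626)/(1 + 0.8512×0.8626) = 1.7138/1.73424512 = 0.98821.
Then combine with the mothership (S'→S): u = (0.98821 + 0.9151)/(1 + 0.98821×0.9151) = 1.90331/1.904310971 = 0.99947.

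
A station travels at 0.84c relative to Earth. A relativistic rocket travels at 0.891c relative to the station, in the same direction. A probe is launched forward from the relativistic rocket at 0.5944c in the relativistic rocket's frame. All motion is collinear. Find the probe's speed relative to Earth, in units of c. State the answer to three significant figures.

0.997c

Compose velocities in two stages. Stage 1 (into S'): u₁ = (0.5944+0.891)/(1+0.5944×0.891) = 0.9711.
Stage 2 (into S): u = (0.9711+0.84)/(1+0.9711×0.84) = 0.99745, so the speed is 0.997c.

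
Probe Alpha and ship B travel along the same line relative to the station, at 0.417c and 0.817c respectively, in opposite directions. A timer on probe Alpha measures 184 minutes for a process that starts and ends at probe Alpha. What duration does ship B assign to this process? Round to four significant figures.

470.7 minutes

Speed of probe Alpha in ship B's frame: u = (v_A + v_B)/(1 + v_A v_B/c²) = (0.417 + 0.817)/(1 + 0.417×0.817) = 1.234/1.340689 = 0.92042; |u| = 0.92042c.
At |u| = 0.92042c, γ = (1 − 0.847173)^(−1/2) = 2.558.
The clock on probe Alpha records proper time, so ship B measures Δt = γΔτ = 2.558 × 184 = 470.7 minutes.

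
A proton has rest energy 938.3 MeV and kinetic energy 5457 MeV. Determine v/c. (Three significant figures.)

0.989

γ = 1 + K/(mc²) = 1 + 5457/938.3 = 6.8158.
β = √(1 − 1/γ²) = √(1 − 0.0215261) = √0.9784739 = 0.989.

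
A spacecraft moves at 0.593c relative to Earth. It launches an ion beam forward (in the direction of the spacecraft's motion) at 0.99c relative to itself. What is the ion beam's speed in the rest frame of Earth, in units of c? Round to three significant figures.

Relativistic velocity addition: u = (u' + v)/(1 + u'v/c²), with u' = 0.99c and v = 0.593c.
Numerator: 0.99 + 0.593 = 1.583. Denominator: 1 + (0.99)(0.593) = 1.58707.
u = 1.583/1.58707 = 0.99744, so the speed is 0.997c.

0.997c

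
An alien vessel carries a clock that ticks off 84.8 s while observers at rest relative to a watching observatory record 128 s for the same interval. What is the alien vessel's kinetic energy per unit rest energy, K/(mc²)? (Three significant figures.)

γ = Δt/Δτ = 128/84.8 = 1.50943.
Since K = (γ−1)mc², K/(mc²) = 1.50943 − 1 = 0.509.

0.509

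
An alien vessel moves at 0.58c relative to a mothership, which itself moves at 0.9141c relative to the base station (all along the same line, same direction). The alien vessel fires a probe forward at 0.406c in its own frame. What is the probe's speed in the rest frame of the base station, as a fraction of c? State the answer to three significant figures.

First combine the probe and alien vessel (S''→S'): u₁ = (0.406 + 0.58)/(1 + 0.406×0.58) = 0.986/1.23548 = 0.79807.
Then combine with the mothership (S'→S): u = (0.79807 + 0.9141)/(1 + 0.79807×0.9141) = 1.71217/1.729515787 = 0.98997.

0.990c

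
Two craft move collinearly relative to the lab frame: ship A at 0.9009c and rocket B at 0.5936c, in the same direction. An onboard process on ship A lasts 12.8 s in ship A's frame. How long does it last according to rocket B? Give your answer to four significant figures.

17.05 s

Transform ship A's velocity into rocket B's frame: (0.9009 − 0.5936)/(1 − 0.9009·0.5936) = 0.3073/0.46522576, so the relative speed is 0.66054c.
At |u| = 0.66054c, γ = (1 − 0.436313)^(−1/2) = 1.3319.
The clock on ship A records proper time, so rocket B measures Δt = γΔτ = 1.3319 × 12.8 = 17.05 s.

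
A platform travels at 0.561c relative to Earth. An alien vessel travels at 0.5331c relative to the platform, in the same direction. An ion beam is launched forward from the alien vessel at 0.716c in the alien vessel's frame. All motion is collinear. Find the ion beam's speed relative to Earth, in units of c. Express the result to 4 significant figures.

First combine the ion beam and alien vessel (S''→S'): u₁ = (0.716 + 0.5331)/(1 + 0.716×0.5331) = 1.2491/1.3816996 = 0.90403.
Then combine with the platform (S'→S): u = (0.90403 + 0.561)/(1 + 0.90403×0.561) = 1.46503/1.50716083 = 0.97205.

0.9720c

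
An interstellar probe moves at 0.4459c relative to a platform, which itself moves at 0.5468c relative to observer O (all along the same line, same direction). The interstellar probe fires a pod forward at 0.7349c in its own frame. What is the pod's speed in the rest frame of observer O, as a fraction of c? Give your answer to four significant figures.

Apply u = (u'+v)/(1+u'v) twice. Pod in the platform frame: (0.7349+0.4459)/(1+0.7349·0.4459) = 1.1808/1.32769191 = 0.88936c.
That velocity, transformed to the rest frame of observer O: (0.88936+0.5468)/(1+0.88936·0.5468) = 1.43616/1.486302048 = 0.96626c.

0.9663c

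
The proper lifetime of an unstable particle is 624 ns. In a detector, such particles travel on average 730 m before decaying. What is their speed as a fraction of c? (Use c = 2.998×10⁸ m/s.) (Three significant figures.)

0.969c

d = βγcτ ⇒ βγ = d/(cτ) = 730.0 m / (187.0752 m) = 3.9022.
β = (βγ)/√(1+(βγ)²) = 3.9022/√16.2272 = 0.969.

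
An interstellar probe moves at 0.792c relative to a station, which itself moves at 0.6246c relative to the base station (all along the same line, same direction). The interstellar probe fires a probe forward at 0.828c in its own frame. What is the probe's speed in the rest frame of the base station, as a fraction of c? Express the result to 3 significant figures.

Compose velocities in two stages. Stage 1 (into S'): u₁ = (0.828+0.792)/(1+0.828×0.792) = 0.97839.
Stage 2 (into S): u = (0.97839+0.6246)/(1+0.97839×0.6246) = 0.99496, so the speed is 0.995c.

0.995c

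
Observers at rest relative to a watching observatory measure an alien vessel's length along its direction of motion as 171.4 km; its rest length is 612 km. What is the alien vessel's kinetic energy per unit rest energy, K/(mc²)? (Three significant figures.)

2.57

γ = L₀/L = 612/171.4 = 3.5706.
K/(mc²) = γ − 1 = 3.5706 − 1 = 2.57.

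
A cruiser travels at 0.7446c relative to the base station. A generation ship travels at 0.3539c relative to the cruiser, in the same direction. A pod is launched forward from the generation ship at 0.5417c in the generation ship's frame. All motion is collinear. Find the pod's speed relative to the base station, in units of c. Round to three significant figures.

Apply u = (u'+v)/(1+u'v) twice. Pod in the cruiser frame: (0.5417+0.3539)/(1+0.5417·0.3539) = 0.8956/1.19170763 = 0.75153c.
That velocity, transformed to the rest frame of the base station: (0.75153+0.7446)/(1+0.75153·0.7446) = 1.49613/1.559589238 = 0.95931c.

0.959c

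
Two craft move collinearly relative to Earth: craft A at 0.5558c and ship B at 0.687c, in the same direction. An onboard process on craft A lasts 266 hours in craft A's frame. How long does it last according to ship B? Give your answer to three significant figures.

The velocity of craft A relative to ship B is (0.5558 − 0.687)c / (1 − 0.5558×0.687) = −0.21224c; relative speed 0.21224c.
γ for this relative speed: γ = 1/√(1 − 0.0450458) = 1.0233.
The clock on craft A records proper time, so ship B measures Δt = γΔτ = 1.0233 × 266 = 272 hours.

272 hours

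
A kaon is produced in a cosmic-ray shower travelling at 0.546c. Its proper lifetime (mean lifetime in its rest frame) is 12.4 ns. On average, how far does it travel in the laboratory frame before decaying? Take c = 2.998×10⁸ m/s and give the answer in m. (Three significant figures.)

2.42 m

γ = 1/√(1 − β²) = 1/√(1 − 0.298116) = 1/√0.701884 = 1/0.837785 = 1.1936.
Lab-frame lifetime: Δt = γτ = 1.1936 × 12.4 ns = 14.801 ns.
Distance: d = vΔt = 0.546 × 2.998×10⁸ m/s × 1.4801×10^-8 s = 2.42 m.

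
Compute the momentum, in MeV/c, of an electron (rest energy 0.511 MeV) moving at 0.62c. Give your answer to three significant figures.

With β = 0.62, γ = 1/√(1 − 0.62²) = 1/√0.6156 = 1.2745.
Momentum: p = γβ·mc = 1.2745 × 0.62 × 0.511 MeV/c = 0.404 MeV/c.

0.404 MeV/c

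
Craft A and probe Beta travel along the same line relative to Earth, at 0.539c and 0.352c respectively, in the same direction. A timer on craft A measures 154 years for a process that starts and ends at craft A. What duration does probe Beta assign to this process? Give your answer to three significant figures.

Speed of craft A in probe Beta's frame: u = (v_A − v_B)/(1 − v_A v_B/c²) = (0.539 − 0.352)/(1 − 0.539×0.352) = 0.187/0.810272 = 0.23079; |u| = 0.23079c.
At |u| = 0.23079c, γ = (1 − 0.053264)^(−1/2) = 1.0277.
Craft A's interval is proper; time dilation gives Δt_B = γΔτ = 1.0277 × 154 years = 158 years.

158 years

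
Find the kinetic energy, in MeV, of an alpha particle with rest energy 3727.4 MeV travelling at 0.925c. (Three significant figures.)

γ = 1/√(1 − β²) = 1/√(1 − 0.855625) = 1/√0.144375 = 1/0.379967 = 2.6318.
Kinetic energy: K = (γ − 1)mc² = (2.6318 − 1) × 3727.4 MeV = 1.6318 × 3727.4 = 6080 MeV.

6080 MeV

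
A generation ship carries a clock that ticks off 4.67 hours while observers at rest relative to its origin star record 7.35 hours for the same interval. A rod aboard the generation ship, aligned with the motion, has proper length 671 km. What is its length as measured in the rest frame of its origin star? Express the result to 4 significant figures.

From Δt = γΔτ: γ = 7.35/4.67 = 1.57388.
The rod contracts by the same γ: 671 km / 1.57388 = 426.3 km.

426.3 km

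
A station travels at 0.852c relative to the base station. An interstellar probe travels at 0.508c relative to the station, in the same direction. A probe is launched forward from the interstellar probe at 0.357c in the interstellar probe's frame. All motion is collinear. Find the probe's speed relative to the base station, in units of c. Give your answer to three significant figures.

0.976c

Compose velocities in two stages. Stage 1 (into S'): u₁ = (0.357+0.508)/(1+0.357×0.508) = 0.73221.
Stage 2 (into S): u = (0.73221+0.852)/(1+0.73221×0.852) = 0.97559, so the speed is 0.976c.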